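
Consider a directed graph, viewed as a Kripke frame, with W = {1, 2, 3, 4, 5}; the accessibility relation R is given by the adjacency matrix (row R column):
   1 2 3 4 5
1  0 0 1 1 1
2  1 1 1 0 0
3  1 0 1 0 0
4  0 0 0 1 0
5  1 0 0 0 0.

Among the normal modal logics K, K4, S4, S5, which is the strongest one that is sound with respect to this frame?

K

Transitive (axiom 4): no — 2 R 1 and 1 R 4, but not 2 R 4.
Reflexive (axiom T): no — 1 is not related to itself.
Euclidean (axiom 5): no — 1 R 3 and 1 R 4, but not 3 R 4.
So F validates K; K4 would additionally require R to be transitive. The strongest is K.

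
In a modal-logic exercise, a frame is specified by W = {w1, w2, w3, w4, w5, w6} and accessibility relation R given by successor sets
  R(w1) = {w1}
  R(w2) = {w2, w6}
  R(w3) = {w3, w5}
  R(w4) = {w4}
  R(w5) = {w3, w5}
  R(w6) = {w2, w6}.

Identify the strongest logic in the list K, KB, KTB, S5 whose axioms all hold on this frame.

S5

Symmetric (axiom B): yes — every pair in R has its reverse in R.
Reflexive (axiom T): yes — every world is R-related to itself.
Euclidean (axiom 5): yes — any two successors of a common world are R-related.
So F validates K, KB, KTB, S5. The strongest is S5.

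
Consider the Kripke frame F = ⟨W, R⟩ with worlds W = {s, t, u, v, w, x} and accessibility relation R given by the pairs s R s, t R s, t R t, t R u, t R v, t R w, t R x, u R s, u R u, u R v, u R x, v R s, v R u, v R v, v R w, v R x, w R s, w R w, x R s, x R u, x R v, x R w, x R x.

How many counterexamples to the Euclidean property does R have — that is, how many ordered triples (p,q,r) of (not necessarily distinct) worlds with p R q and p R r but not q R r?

33

Enumerating: (t,s,t), (t,s,u), (t,s,v), (t,s,w), (t,s,x), (t,u,t), (t,u,w), (t,v,t), (t,w,t), (t,w,u), (t,w,v), (t,w,x), … and 21 more.
Total: 33.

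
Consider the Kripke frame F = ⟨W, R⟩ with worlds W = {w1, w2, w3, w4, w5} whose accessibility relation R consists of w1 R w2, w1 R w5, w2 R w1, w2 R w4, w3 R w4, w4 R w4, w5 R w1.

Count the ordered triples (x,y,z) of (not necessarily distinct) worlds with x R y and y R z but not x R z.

Enumerating: (w1,w2,w1), (w1,w2,w4), (w1,w5,w1), (w2,w1,w2), (w2,w1,w5), (w5,w1,w2), (w5,w1,w5).

7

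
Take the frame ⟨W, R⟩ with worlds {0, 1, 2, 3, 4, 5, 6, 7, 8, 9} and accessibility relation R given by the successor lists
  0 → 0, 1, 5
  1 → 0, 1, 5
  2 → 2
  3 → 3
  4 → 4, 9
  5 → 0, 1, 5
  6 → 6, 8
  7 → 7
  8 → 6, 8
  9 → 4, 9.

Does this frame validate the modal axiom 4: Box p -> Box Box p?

Yes

The schema 4 characterises exactly the transitive frames.
Transitive: yes — every two-step R-path is closed by a direct edge.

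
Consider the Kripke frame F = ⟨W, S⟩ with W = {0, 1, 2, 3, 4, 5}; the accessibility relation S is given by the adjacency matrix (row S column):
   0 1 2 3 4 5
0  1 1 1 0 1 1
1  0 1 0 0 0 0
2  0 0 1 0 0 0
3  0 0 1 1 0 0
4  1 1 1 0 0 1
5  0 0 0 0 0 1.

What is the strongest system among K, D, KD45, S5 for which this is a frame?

Serial (axiom D): yes — every world has a successor (e.g. 0 S 0).
Euclidean (axiom 5): no — 0 S 1 and 0 S 2, but not 1 S 2.
Transitive (axiom 4): no — 4 S 0 and 0 S 4, but not 4 S 4.
Reflexive (axiom T): no — 4 is not related to itself.
So F validates K, D; KD45 would additionally require S to be Euclidean and transitive. The strongest is D.

D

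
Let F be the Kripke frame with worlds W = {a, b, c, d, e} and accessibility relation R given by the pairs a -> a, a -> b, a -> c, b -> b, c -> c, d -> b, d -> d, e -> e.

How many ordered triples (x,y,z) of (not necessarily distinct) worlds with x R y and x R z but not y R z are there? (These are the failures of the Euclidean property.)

Enumerating: (a,b,a), (a,b,c), (a,c,a), (a,c,b), (d,b,d).

5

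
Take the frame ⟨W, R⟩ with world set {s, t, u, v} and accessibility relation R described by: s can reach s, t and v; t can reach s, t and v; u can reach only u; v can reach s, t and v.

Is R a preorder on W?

Reflexive: yes — every world is R-related to itself.
Transitive: yes — every two-step R-path is closed by a direct edge.
So R is a preorder.

Yes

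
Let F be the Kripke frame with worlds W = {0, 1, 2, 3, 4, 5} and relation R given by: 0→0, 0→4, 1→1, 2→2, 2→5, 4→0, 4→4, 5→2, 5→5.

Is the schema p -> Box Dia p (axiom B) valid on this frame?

Yes

By correspondence theory, B is valid on a frame iff R is symmetric.
Symmetric: yes — every pair in R has its reverse in R.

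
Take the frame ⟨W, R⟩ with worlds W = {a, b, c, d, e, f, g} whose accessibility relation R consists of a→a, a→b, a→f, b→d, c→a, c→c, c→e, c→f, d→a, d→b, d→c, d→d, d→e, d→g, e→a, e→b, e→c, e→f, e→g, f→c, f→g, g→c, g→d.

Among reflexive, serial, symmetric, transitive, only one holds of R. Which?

Reflexive: no — b is not related to itself.
Serial: yes — every world has a successor (e.g. a R a).
Symmetric: no — a R b but not b R a.
Transitive: no — a R b and b R d, but not a R d.
Only serial holds.

serial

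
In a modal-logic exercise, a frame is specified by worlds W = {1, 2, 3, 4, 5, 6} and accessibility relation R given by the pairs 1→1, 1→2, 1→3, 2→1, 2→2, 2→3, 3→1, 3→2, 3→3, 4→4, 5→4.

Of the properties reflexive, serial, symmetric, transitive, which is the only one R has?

Reflexive: no — 5 is not related to itself.
Serial: no — 6 has no R-successor.
Symmetric: no — 5 R 4 but not 4 R 5.
Transitive: yes — every two-step R-path is closed by a direct edge.
Only transitive holds.

transitive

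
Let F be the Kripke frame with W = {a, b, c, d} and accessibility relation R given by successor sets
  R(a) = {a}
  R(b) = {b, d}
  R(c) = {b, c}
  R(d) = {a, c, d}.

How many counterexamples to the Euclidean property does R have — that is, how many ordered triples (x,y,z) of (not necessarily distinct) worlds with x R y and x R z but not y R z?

Enumerating: (b,d,b), (c,b,c), (d,a,c), (d,a,d), (d,c,a), (d,c,d).

6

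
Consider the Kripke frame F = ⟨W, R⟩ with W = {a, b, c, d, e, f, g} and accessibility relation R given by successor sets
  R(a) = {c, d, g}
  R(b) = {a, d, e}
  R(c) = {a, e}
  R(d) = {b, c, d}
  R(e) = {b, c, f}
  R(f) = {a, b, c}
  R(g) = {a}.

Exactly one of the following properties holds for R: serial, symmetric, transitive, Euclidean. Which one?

serial

Serial: yes — every world has a successor (e.g. a R c).
Symmetric: no — a R d but not d R a.
Transitive: no — a R c and c R e, but not a R e.
Euclidean: no — a R c and a R d, but not c R d.
Only serial holds.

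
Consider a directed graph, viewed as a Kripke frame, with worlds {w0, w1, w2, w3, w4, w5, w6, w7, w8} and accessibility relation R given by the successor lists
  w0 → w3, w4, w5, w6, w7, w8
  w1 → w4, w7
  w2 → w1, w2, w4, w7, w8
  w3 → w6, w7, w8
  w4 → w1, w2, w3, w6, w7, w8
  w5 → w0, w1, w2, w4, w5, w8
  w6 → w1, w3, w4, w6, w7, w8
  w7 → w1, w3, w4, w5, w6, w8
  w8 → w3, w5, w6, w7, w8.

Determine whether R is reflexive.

Reflexive: no — w0 is not related to itself.

No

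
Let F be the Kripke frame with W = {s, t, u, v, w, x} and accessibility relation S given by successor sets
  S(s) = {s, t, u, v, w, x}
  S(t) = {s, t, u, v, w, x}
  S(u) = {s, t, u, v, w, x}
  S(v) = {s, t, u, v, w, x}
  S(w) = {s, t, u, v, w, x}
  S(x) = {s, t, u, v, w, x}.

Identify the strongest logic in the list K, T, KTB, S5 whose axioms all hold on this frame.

S5

Reflexive (axiom T): yes — every world is S-related to itself.
Symmetric (axiom B): yes — every pair in S has its reverse in S.
Euclidean (axiom 5): yes — any two successors of a common world are S-related.
So F validates K, T, KTB, S5. The strongest is S5.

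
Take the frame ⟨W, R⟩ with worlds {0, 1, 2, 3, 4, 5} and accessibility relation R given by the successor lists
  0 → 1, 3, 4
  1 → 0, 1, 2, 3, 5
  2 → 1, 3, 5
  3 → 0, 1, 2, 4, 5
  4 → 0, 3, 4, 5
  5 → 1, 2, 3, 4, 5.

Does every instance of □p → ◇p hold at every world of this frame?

The schema D characterises exactly the serial frames.
Serial: yes — every world has a successor (e.g. 0 R 1).

Yes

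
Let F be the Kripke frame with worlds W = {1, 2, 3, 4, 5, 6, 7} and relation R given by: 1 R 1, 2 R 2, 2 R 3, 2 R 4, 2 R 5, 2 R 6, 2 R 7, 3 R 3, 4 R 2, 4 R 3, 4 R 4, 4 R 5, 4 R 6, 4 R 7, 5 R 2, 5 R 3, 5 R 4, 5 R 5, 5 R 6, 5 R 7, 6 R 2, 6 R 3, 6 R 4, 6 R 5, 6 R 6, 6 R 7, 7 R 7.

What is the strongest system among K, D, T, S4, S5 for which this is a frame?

S4

Serial (axiom D): yes — every world has a successor (e.g. 1 R 1).
Reflexive (axiom T): yes — every world is R-related to itself.
Transitive (axiom 4): yes — every two-step R-path is closed by a direct edge.
Euclidean (axiom 5): no — 2 R 3 and 2 R 4, but not 3 R 4.
So F validates K, D, T, S4; S5 would additionally require R to be Euclidean. The strongest is S4.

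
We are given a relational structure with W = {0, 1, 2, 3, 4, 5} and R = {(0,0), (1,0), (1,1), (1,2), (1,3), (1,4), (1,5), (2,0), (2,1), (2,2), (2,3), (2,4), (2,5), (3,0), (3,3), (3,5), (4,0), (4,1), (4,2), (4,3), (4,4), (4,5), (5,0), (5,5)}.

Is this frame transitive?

Yes

Transitive: yes — every two-step R-path is closed by a direct edge.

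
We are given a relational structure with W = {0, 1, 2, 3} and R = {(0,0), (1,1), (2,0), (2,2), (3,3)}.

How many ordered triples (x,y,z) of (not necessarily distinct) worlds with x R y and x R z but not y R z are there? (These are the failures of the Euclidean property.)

1

Enumerating: (2,0,2).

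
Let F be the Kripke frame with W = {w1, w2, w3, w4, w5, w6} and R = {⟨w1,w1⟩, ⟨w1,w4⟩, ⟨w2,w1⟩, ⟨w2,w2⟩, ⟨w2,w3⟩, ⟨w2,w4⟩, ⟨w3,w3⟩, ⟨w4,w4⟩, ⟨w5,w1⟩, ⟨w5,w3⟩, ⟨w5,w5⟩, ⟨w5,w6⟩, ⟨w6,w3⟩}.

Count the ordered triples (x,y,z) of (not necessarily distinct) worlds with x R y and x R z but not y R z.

18

Enumerating: (w1,w4,w1), (w2,w1,w2), (w2,w1,w3), (w2,w3,w1), (w2,w3,w2), (w2,w3,w4), (w2,w4,w1), (w2,w4,w2), (w2,w4,w3), (w5,w1,w3), (w5,w1,w5), (w5,w1,w6), (w5,w3,w1), (w5,w3,w5), (w5,w3,w6), (w5,w6,w1), (w5,w6,w5), (w5,w6,w6).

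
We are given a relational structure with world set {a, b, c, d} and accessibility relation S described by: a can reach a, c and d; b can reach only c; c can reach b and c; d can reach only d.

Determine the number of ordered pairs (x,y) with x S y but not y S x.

Enumerating: (a,c), (a,d).

2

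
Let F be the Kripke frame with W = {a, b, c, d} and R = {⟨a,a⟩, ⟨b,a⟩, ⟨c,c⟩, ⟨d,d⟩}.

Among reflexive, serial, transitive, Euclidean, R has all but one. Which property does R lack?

Reflexive: no — b is not related to itself.
Serial: yes — every world has a successor (e.g. a R a).
Transitive: yes — every two-step R-path is closed by a direct edge.
Euclidean: yes — any two successors of a common world are R-related.
Only reflexive fails.

reflexive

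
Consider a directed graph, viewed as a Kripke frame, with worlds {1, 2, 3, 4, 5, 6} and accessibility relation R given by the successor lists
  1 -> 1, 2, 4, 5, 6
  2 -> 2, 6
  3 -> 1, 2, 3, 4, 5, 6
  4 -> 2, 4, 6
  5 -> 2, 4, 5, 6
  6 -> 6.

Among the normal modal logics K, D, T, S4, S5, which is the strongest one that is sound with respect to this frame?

Serial (axiom D): yes — every world has a successor (e.g. 1 R 1).
Reflexive (axiom T): yes — every world is R-related to itself.
Transitive (axiom 4): yes — every two-step R-path is closed by a direct edge.
Euclidean (axiom 5): no — 1 R 2 and 1 R 4, but not 2 R 4.
So F validates K, D, T, S4; S5 would additionally require R to be Euclidean. The strongest is S4.

S4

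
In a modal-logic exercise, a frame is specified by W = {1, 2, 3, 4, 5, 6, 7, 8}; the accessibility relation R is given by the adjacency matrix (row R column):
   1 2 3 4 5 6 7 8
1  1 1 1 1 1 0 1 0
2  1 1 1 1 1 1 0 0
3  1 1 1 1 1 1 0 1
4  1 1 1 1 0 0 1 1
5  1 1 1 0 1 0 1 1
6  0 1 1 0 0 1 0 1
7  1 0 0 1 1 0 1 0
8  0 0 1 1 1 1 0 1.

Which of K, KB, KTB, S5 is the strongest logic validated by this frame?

Symmetric (axiom B): yes — every pair in R has its reverse in R.
Reflexive (axiom T): yes — every world is R-related to itself.
Euclidean (axiom 5): no — 1 R 2 and 1 R 7, but not 2 R 7.
So F validates K, KB, KTB; S5 would additionally require R to be Euclidean. The strongest is KTB.

KTB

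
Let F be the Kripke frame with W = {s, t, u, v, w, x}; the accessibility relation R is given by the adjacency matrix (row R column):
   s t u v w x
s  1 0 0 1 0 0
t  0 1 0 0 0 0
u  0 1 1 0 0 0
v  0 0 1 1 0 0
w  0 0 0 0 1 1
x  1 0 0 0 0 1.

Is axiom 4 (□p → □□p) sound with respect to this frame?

The schema 4 characterises exactly the transitive frames.
Transitive: no — s R v and v R u, but not s R u.

No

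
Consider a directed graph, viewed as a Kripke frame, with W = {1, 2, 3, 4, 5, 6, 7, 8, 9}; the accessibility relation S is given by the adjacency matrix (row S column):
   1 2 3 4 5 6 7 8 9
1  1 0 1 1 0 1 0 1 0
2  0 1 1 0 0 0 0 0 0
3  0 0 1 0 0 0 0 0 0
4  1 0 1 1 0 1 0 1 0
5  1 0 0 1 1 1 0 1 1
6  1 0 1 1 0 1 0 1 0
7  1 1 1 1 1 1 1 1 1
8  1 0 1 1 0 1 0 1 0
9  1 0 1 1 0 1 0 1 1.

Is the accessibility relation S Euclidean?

No

Euclidean: no — 1 S 3 and 1 S 4, but not 3 S 4.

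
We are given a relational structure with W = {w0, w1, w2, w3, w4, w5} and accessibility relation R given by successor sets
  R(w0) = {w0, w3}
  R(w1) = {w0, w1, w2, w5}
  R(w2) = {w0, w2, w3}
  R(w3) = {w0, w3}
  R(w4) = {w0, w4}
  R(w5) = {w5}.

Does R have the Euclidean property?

No

Euclidean: no — w1 R w0 and w1 R w2, but not w0 R w2.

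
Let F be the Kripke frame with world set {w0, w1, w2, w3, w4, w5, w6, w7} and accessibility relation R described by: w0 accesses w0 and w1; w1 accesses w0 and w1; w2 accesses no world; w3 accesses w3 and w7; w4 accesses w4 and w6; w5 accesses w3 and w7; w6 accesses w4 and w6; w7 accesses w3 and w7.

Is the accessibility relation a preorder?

No

Reflexive: no — w2 is not related to itself.
Transitive: yes — every two-step R-path is closed by a direct edge.
So R is not a preorder.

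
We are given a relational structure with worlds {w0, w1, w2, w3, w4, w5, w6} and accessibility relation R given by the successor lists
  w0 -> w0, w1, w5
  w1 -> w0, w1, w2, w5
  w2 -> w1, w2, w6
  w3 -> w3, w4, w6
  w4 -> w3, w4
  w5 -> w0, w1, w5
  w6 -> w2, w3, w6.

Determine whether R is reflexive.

Yes

Reflexive: yes — every world is R-related to itself.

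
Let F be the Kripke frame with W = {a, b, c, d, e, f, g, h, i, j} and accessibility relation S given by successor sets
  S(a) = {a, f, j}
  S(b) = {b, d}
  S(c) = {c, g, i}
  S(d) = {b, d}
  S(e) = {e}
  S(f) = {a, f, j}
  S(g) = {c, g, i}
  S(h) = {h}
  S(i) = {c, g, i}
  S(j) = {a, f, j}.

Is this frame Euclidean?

Euclidean: yes — any two successors of a common world are S-related.

Yes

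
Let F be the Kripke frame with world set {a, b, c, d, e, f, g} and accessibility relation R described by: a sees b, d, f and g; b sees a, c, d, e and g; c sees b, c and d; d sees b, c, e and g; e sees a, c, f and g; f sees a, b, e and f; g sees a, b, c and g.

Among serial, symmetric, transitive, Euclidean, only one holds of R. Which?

serial

Serial: yes — every world has a successor (e.g. a R b).
Symmetric: no — a R d but not d R a.
Transitive: no — a R b and b R c, but not a R c.
Euclidean: no — a R b and a R f, but not b R f.
Only serial holds.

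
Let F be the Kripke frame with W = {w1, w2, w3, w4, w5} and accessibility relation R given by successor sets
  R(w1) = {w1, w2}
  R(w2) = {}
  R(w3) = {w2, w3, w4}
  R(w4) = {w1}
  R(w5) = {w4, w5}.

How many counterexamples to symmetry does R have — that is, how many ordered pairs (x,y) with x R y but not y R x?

Enumerating: (w1,w2), (w3,w2), (w3,w4), (w4,w1), (w5,w4).

5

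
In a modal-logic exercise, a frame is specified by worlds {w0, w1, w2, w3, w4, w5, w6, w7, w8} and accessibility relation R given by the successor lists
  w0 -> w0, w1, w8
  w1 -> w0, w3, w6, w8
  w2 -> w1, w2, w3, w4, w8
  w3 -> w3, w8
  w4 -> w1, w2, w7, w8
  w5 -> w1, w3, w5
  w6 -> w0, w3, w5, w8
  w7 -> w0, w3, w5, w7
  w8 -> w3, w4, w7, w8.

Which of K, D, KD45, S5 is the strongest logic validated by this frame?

Serial (axiom D): yes — every world has a successor (e.g. w0 R w0).
Euclidean (axiom 5): no — w0 R w8 and w0 R w1, but not w8 R w1.
Transitive (axiom 4): no — w0 R w1 and w1 R w3, but not w0 R w3.
Reflexive (axiom T): no — w1 is not related to itself.
So F validates K, D; KD45 would additionally require R to be Euclidean and transitive. The strongest is D.

D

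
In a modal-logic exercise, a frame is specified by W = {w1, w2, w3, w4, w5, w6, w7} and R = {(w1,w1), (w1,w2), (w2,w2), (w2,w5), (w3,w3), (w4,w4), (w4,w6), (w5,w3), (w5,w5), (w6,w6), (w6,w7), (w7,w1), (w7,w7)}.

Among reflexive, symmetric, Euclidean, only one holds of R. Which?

reflexive

Reflexive: yes — every world is R-related to itself.
Symmetric: no — w1 R w2 but not w2 R w1.
Euclidean: no — w1 R w2 and w1 R w1, but not w2 R w1.
Only reflexive holds.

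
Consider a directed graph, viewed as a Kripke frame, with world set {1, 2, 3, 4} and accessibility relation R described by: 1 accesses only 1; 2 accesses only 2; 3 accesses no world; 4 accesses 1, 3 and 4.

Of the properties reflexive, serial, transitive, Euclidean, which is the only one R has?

Reflexive: no — 3 is not related to itself.
Serial: no — 3 has no R-successor.
Transitive: yes — every two-step R-path is closed by a direct edge.
Euclidean: no — 4 R 1 and 4 R 3, but not 1 R 3.
Only transitive holds.

transitive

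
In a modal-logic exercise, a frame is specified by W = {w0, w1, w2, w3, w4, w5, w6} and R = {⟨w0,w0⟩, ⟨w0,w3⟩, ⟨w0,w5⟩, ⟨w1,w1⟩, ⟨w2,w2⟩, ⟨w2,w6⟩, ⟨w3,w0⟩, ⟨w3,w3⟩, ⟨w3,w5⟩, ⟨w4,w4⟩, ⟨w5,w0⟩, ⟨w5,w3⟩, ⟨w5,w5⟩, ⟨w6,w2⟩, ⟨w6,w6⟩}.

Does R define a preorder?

Reflexive: yes — every world is R-related to itself.
Transitive: yes — every two-step R-path is closed by a direct edge.
So R is a preorder.

Yes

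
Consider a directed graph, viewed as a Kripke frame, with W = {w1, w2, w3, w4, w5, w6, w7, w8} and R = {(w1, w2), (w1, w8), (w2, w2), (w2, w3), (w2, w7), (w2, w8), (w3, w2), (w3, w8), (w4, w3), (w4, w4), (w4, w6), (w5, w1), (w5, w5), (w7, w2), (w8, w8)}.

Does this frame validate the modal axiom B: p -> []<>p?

No

By correspondence theory, B is valid on a frame iff R is symmetric.
Symmetric: no — w1 R w2 but not w2 R w1.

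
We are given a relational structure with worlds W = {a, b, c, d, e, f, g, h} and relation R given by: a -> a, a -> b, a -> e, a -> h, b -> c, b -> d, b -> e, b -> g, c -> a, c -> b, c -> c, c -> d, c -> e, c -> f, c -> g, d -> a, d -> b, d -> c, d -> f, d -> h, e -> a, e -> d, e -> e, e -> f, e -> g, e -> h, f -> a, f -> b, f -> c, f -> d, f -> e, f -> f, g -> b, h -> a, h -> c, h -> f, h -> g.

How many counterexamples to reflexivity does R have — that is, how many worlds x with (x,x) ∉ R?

Enumerating: b, d, g, h.

4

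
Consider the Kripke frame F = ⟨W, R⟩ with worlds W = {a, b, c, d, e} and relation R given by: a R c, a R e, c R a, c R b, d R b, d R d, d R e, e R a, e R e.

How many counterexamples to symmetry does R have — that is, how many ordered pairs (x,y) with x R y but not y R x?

Enumerating: (c,b), (d,b), (d,e).

3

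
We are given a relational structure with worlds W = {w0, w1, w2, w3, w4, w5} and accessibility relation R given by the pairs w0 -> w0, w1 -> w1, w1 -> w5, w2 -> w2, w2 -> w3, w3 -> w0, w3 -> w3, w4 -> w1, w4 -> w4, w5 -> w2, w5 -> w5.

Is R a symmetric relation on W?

No

Symmetric: no — w1 R w5 but not w5 R w1.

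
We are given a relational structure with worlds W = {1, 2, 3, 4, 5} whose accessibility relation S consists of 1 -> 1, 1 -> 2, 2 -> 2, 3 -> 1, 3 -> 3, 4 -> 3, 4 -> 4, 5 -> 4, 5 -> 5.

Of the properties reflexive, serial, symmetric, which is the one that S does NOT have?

symmetric

Reflexive: yes — every world is S-related to itself.
Serial: yes — every world has a successor (e.g. 1 S 1).
Symmetric: no — 1 S 2 but not 2 S 1.
Only symmetric fails.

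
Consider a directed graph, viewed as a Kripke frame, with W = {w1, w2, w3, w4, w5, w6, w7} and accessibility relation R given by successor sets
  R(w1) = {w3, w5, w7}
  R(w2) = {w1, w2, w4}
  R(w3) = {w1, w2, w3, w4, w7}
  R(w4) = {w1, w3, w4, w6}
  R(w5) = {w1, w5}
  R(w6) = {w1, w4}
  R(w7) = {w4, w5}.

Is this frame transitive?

No

Transitive: no — w1 R w3 and w3 R w2, but not w1 R w2.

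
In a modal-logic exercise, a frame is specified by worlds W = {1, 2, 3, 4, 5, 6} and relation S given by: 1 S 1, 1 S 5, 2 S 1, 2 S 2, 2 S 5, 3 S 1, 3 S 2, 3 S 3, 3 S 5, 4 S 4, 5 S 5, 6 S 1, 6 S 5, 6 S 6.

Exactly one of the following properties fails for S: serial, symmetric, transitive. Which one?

Serial: yes — every world has a successor (e.g. 1 S 1).
Symmetric: no — 1 S 5 but not 5 S 1.
Transitive: yes — every two-step S-path is closed by a direct edge.
Only symmetric fails.

symmetric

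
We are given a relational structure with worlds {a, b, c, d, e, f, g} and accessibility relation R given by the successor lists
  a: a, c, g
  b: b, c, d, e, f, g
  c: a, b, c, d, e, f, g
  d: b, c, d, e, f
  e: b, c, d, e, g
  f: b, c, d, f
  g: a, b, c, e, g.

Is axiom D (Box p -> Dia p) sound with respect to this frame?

The schema D characterises exactly the serial frames.
Serial: yes — every world has a successor (e.g. a R a).

Yes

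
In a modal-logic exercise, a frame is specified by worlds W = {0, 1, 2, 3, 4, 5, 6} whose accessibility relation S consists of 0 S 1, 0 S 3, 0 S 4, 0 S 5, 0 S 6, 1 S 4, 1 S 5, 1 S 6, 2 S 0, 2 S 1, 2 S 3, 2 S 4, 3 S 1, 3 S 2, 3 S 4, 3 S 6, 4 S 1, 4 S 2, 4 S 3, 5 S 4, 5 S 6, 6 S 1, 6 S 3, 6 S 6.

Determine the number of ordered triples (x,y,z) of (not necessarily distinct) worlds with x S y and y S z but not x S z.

35

Enumerating: (0,3,2), (0,4,2), (1,4,1), (1,4,2), (1,4,3), (1,6,1), (1,6,3), (2,0,5), (2,0,6), (2,1,5), (2,1,6), (2,3,2), … and 23 more.
Total: 35.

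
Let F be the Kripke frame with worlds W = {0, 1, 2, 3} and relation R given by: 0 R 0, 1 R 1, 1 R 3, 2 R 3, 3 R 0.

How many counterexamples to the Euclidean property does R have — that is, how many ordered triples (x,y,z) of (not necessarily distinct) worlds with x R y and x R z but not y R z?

3

Enumerating: (1,3,1), (1,3,3), (2,3,3).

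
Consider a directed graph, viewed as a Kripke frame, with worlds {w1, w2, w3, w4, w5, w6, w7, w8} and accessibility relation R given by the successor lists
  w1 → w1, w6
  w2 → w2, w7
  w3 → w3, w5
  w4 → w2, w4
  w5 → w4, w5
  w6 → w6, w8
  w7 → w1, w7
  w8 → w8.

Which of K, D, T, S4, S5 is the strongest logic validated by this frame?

Serial (axiom D): yes — every world has a successor (e.g. w1 R w1).
Reflexive (axiom T): yes — every world is R-related to itself.
Transitive (axiom 4): no — w1 R w6 and w6 R w8, but not w1 R w8.
Euclidean (axiom 5): no — w1 R w6 and w1 R w1, but not w6 R w1.
So F validates K, D, T; S4 would additionally require R to be transitive. The strongest is T.

T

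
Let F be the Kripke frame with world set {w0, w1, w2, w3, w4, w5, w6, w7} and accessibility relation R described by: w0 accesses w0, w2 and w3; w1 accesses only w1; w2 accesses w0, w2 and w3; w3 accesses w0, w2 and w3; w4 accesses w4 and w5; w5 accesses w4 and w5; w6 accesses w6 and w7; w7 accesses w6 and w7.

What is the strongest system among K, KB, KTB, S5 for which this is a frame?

Symmetric (axiom B): yes — every pair in R has its reverse in R.
Reflexive (axiom T): yes — every world is R-related to itself.
Euclidean (axiom 5): yes — any two successors of a common world are R-related.
So F validates K, KB, KTB, S5. The strongest is S5.

S5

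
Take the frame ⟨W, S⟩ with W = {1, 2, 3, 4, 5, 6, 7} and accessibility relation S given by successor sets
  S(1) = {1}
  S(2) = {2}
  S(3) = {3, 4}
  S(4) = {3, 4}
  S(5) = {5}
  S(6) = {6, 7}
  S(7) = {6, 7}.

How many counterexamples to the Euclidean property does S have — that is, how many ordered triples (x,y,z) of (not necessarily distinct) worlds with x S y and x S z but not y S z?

S is Euclidean; there are no such tuples.

0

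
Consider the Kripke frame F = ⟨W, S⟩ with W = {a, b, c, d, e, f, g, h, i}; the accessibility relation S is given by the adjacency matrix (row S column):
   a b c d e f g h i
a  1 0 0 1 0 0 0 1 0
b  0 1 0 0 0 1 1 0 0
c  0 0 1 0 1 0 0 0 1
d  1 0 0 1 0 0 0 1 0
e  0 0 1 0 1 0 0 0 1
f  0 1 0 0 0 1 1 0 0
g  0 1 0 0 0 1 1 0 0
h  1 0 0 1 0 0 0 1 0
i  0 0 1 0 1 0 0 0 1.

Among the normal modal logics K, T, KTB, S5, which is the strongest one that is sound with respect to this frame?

S5

Reflexive (axiom T): yes — every world is S-related to itself.
Symmetric (axiom B): yes — every pair in S has its reverse in S.
Euclidean (axiom 5): yes — any two successors of a common world are S-related.
So F validates K, T, KTB, S5. The strongest is S5.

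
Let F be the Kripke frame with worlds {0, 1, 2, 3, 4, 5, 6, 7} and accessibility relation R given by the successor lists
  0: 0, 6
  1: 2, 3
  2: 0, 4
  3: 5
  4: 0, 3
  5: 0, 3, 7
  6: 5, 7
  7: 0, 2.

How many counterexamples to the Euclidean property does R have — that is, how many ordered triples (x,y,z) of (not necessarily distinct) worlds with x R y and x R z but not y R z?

24

Enumerating: (0,6,0), (0,6,6), (1,2,2), (1,2,3), (1,3,2), (1,3,3), (2,0,4), (2,4,4), (3,5,5), (4,0,3), (4,3,0), (4,3,3), … and 12 more.
Total: 24.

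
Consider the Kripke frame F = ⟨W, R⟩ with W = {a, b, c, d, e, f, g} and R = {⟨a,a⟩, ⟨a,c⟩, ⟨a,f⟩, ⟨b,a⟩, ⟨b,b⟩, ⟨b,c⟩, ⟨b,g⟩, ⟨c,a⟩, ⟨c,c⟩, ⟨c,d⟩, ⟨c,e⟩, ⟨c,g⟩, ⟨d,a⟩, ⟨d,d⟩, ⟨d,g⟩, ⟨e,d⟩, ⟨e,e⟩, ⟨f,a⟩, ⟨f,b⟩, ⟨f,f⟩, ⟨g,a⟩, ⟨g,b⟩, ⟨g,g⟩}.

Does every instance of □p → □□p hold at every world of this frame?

No

Axiom 4 corresponds to the accessibility relation being transitive.
Transitive: no — a R c and c R d, but not a R d.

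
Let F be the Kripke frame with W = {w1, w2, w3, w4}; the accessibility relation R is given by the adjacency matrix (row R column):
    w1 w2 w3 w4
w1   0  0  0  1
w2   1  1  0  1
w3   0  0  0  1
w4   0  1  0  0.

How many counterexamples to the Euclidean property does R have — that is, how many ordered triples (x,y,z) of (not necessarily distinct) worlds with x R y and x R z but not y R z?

6

Enumerating: (w1,w4,w4), (w2,w1,w1), (w2,w1,w2), (w2,w4,w1), (w2,w4,w4), (w3,w4,w4).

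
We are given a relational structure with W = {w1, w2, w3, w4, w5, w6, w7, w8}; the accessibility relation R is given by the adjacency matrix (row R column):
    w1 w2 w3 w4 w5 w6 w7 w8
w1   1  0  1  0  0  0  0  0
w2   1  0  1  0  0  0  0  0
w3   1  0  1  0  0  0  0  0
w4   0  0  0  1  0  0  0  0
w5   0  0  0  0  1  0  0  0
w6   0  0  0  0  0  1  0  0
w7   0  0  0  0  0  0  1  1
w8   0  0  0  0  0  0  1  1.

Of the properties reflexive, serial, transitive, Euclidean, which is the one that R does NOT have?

Reflexive: no — w2 is not related to itself.
Serial: yes — every world has a successor (e.g. w1 R w1).
Transitive: yes — every two-step R-path is closed by a direct edge.
Euclidean: yes — any two successors of a common world are R-related.
Only reflexive fails.

reflexive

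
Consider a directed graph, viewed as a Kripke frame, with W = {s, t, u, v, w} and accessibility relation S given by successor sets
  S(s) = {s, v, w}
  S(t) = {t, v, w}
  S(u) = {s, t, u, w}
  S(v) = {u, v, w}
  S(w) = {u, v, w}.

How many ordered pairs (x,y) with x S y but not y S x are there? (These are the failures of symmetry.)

Enumerating: (s,v), (s,w), (t,v), (t,w), (u,s), (u,t), (v,u).

7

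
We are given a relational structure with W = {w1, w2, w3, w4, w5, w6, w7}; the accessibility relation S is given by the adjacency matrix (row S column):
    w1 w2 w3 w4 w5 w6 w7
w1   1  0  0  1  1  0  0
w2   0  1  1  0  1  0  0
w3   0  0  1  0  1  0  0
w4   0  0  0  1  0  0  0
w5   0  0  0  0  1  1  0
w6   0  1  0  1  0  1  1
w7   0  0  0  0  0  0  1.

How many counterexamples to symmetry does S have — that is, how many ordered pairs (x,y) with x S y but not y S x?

9

Enumerating: (w1,w4), (w1,w5), (w2,w3), (w2,w5), (w3,w5), (w5,w6), (w6,w2), (w6,w4), (w6,w7).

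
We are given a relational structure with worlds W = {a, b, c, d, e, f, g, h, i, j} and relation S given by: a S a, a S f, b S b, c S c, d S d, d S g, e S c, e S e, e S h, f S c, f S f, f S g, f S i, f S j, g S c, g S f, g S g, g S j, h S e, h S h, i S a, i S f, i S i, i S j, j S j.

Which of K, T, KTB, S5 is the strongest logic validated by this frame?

Reflexive (axiom T): yes — every world is S-related to itself.
Symmetric (axiom B): no — a S f but not f S a.
Euclidean (axiom 5): no — e S c and e S h, but not c S h.
So F validates K, T; KTB would additionally require S to be symmetric. The strongest is T.

T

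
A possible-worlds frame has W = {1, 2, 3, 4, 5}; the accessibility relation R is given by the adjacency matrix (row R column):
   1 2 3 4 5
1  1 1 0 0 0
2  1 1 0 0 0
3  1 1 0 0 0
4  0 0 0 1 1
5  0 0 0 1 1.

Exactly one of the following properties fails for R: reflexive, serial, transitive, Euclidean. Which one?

reflexive

Reflexive: no — 3 is not related to itself.
Serial: yes — every world has a successor (e.g. 1 R 1).
Transitive: yes — every two-step R-path is closed by a direct edge.
Euclidean: yes — any two successors of a common world are R-related.
Only reflexive fails.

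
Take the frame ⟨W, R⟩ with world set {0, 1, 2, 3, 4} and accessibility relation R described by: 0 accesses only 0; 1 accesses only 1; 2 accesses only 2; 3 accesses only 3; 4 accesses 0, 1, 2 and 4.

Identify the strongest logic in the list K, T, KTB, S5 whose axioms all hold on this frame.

Reflexive (axiom T): yes — every world is R-related to itself.
Symmetric (axiom B): no — 4 R 0 but not 0 R 4.
Euclidean (axiom 5): no — 4 R 0 and 4 R 1, but not 0 R 1.
So F validates K, T; KTB would additionally require R to be symmetric. The strongest is T.

T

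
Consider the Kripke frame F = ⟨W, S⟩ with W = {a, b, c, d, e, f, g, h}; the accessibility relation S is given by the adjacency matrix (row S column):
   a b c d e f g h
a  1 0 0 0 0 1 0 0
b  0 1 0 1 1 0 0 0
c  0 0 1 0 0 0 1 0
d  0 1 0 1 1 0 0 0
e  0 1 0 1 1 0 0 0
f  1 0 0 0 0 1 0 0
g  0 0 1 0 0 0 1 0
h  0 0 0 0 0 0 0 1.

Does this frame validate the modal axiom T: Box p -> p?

Yes

By correspondence theory, T is valid on a frame iff S is reflexive.
Reflexive: yes — every world is S-related to itself.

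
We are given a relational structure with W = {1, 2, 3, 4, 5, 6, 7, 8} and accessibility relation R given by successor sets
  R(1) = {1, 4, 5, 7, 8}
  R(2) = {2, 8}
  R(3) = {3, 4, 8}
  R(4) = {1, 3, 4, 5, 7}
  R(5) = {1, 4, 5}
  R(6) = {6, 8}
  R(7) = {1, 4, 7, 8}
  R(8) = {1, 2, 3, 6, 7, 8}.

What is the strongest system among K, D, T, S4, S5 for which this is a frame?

T

Serial (axiom D): yes — every world has a successor (e.g. 1 R 1).
Reflexive (axiom T): yes — every world is R-related to itself.
Transitive (axiom 4): no — 1 R 4 and 4 R 3, but not 1 R 3.
Euclidean (axiom 5): no — 1 R 4 and 1 R 8, but not 4 R 8.
So F validates K, D, T; S4 would additionally require R to be transitive. The strongest is T.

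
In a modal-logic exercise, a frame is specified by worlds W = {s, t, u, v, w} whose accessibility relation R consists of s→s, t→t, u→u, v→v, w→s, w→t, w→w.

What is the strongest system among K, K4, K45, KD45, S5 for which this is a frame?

K4

Transitive (axiom 4): yes — every two-step R-path is closed by a direct edge.
Euclidean (axiom 5): no — w R s and w R t, but not s R t.
Serial (axiom D): yes — every world has a successor (e.g. s R s).
Reflexive (axiom T): yes — every world is R-related to itself.
So F validates K, K4; K45 would additionally require R to be Euclidean. The strongest is K4.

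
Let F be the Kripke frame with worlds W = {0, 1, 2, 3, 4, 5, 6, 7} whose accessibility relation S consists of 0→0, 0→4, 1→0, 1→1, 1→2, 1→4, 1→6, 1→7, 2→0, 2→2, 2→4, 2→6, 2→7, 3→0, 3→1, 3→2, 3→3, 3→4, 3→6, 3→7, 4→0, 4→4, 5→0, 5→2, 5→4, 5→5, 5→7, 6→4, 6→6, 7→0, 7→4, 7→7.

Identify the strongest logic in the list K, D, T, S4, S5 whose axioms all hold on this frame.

T

Serial (axiom D): yes — every world has a successor (e.g. 0 S 0).
Reflexive (axiom T): yes — every world is S-related to itself.
Transitive (axiom 4): no — 5 S 2 and 2 S 6, but not 5 S 6.
Euclidean (axiom 5): no — 1 S 0 and 1 S 2, but not 0 S 2.
So F validates K, D, T; S4 would additionally require S to be transitive. The strongest is T.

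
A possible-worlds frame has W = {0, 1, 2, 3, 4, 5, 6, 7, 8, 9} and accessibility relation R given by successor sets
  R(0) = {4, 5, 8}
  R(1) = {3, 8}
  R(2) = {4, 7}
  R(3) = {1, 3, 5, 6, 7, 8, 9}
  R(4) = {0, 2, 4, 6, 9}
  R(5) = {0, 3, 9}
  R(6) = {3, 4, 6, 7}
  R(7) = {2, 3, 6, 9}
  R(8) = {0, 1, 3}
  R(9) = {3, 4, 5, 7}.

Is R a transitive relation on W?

Transitive: no — 0 R 4 and 4 R 2, but not 0 R 2.

No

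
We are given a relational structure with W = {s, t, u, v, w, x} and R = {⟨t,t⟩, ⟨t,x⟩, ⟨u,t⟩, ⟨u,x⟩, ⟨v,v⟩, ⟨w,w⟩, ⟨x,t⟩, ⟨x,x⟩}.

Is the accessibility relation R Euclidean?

Euclidean: yes — any two successors of a common world are R-related.

Yes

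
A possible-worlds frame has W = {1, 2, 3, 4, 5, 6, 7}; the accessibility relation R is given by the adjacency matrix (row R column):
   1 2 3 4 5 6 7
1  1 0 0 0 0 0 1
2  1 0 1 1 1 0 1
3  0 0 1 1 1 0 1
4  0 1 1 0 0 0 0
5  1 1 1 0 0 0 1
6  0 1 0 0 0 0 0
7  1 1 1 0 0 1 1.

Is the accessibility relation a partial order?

No

Reflexive: no — 2 is not related to itself.
Transitive: no — 1 R 7 and 7 R 2, but not 1 R 2.
Antisymmetric: no — 1 R 7 and 7 R 1 with 1 ≠ 7.
So R is not a partial order.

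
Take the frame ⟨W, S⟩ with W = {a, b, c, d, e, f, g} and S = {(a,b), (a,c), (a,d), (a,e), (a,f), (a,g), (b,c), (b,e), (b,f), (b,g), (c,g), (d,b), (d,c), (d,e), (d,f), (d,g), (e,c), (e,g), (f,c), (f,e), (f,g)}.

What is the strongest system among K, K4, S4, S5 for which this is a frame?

Transitive (axiom 4): yes — every two-step S-path is closed by a direct edge.
Reflexive (axiom T): no — a is not related to itself.
Euclidean (axiom 5): no — a S b and a S d, but not b S d.
So F validates K, K4; S4 would additionally require S to be reflexive. The strongest is K4.

K4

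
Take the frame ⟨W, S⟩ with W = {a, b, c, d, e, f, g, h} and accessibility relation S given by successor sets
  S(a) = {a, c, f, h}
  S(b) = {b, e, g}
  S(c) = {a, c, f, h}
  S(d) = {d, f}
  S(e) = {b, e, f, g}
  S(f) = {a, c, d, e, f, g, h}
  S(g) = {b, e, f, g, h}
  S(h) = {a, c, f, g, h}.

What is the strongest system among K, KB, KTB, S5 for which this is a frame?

KTB

Symmetric (axiom B): yes — every pair in S has its reverse in S.
Reflexive (axiom T): yes — every world is S-related to itself.
Euclidean (axiom 5): no — e S b and e S f, but not b S f.
So F validates K, KB, KTB; S5 would additionally require S to be Euclidean. The strongest is KTB.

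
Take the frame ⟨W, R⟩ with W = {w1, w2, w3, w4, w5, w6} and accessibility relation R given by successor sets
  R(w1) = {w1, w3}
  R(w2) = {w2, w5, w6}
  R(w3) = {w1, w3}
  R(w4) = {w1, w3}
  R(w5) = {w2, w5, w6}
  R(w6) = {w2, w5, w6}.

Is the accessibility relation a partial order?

Reflexive: no — w4 is not related to itself.
Transitive: yes — every two-step R-path is closed by a direct edge.
Antisymmetric: no — w1 R w3 and w3 R w1 with w1 ≠ w3.
So R is not a partial order.

No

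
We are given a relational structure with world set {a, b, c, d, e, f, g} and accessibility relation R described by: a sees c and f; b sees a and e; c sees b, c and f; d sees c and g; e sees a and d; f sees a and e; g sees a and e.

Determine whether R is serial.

Yes

Serial: yes — every world has a successor (e.g. a R c).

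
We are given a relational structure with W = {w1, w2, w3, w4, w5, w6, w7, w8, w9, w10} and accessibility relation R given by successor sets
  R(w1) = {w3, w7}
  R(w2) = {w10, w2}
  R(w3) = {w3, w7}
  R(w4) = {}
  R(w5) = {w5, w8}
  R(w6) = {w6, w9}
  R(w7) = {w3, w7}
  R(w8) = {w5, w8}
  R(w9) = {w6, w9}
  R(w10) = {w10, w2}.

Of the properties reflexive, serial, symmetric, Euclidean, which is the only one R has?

Reflexive: no — w1 is not related to itself.
Serial: no — w4 has no R-successor.
Symmetric: no — w1 R w3 but not w3 R w1.
Euclidean: yes — any two successors of a common world are R-related.
Only Euclidean holds.

Euclidean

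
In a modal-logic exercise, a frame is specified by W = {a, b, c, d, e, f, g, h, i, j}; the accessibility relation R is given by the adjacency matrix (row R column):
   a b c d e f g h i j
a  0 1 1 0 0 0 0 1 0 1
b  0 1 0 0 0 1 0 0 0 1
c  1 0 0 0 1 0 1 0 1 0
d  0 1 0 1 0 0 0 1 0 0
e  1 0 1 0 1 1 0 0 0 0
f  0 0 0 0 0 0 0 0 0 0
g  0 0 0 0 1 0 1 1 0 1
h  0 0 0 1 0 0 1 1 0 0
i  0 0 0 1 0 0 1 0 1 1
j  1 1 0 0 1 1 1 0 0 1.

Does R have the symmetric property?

Symmetric: no — a R b but not b R a.

No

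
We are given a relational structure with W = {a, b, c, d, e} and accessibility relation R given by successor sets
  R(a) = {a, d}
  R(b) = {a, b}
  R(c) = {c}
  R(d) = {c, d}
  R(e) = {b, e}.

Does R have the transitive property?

No

Transitive: no — a R d and d R c, but not a R c.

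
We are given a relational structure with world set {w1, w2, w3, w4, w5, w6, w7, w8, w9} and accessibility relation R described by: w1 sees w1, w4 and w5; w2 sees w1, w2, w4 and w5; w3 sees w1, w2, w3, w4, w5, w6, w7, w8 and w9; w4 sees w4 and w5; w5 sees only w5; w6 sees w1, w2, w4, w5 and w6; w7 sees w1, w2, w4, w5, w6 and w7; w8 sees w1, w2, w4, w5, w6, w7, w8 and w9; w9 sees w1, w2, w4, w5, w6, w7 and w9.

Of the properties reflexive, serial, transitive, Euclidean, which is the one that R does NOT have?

Euclidean

Reflexive: yes — every world is R-related to itself.
Serial: yes — every world has a successor (e.g. w1 R w1).
Transitive: yes — every two-step R-path is closed by a direct edge.
Euclidean: no — w1 R w5 and w1 R w4, but not w5 R w4.
Only Euclidean fails.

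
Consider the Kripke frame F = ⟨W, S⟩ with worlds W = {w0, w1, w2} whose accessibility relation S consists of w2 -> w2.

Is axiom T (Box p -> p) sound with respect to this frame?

By correspondence theory, T is valid on a frame iff S is reflexive.
Reflexive: no — w0 is not related to itself.

No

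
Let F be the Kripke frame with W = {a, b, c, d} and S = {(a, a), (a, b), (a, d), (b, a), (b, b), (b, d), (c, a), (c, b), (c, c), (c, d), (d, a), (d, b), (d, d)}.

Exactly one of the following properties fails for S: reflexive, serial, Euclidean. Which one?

Reflexive: yes — every world is S-related to itself.
Serial: yes — every world has a successor (e.g. a S a).
Euclidean: no — c S a and c S c, but not a S c.
Only Euclidean fails.

Euclidean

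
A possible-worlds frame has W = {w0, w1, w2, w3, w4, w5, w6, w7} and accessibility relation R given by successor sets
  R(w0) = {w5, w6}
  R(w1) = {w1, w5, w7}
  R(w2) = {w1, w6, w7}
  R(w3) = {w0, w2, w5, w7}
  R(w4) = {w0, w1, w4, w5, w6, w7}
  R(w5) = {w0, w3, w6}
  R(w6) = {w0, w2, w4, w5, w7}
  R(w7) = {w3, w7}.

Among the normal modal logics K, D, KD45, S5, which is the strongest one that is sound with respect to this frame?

Serial (axiom D): yes — every world has a successor (e.g. w0 R w5).
Euclidean (axiom 5): no — w1 R w5 and w1 R w7, but not w5 R w7.
Transitive (axiom 4): no — w0 R w5 and w5 R w3, but not w0 R w3.
Reflexive (axiom T): no — w0 is not related to itself.
So F validates K, D; KD45 would additionally require R to be Euclidean and transitive. The strongest is D.

D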